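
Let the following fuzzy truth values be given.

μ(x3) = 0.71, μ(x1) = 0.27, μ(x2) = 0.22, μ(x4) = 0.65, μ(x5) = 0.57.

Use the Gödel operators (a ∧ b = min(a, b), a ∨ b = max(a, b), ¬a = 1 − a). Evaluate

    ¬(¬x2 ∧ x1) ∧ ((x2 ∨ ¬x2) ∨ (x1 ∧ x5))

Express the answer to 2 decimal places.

¬x2 = 1 − 0.22 = 0.78
¬x2 ∧ x1 = min(a, b) on (0.78, 0.27) = 0.27
¬(¬x2 ∧ x1) = 1 − 0.27 = 0.73
¬x2 = 1 − 0.22 = 0.78
x2 ∨ ¬x2 = max(a, b) on (0.22, 0.78) = 0.78
x1 ∧ x5 = min(a, b) on (0.27, 0.57) = 0.27
(x2 ∨ ¬x2) ∨ (x1 ∧ x5) = max(a, b) on (0.78, 0.27) = 0.78
¬(¬x2 ∧ x1) ∧ ((x2 ∨ ¬x2) ∨ (x1 ∧ x5)) = min(a, b) on (0.73, 0.78) = 0.73

0.73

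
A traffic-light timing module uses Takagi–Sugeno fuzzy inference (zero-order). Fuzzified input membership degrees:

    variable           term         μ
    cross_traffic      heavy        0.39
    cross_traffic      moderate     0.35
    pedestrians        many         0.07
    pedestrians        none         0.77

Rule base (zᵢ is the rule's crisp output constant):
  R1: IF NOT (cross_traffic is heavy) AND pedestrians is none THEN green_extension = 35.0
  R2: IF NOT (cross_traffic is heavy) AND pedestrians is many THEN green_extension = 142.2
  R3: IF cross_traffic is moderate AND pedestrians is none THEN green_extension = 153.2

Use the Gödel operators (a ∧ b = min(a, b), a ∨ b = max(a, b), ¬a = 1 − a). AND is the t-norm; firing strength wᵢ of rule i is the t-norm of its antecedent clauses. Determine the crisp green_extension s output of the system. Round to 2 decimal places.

82.45

R1 (z=35.0): ¬heavy=1−0.39=0.61, none=0.77; AND[min(a, b)] → w = 0.61
R2 (z=142.2): ¬heavy=1−0.39=0.61, many=0.07; AND[min(a, b)] → w = 0.07
R3 (z=153.2): moderate=0.35, none=0.77; AND[min(a, b)] → w = 0.35
Weighted average = (0.61·35.0 + 0.07·142.2 + 0.35·153.2) / (0.61 + 0.07 + 0.35)
  = 84.9240 / 1.0300 = 82.45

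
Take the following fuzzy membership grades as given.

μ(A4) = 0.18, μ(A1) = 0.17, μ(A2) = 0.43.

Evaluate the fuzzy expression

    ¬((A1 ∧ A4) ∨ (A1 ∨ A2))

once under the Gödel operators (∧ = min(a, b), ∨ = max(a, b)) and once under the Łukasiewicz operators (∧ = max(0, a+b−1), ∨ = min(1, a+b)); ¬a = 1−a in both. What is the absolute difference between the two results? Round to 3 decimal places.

Under Gödel:
  A1 ∧ A4 = min(a, b) on (0.17, 0.18) = 0.17
  A1 ∨ A2 = max(a, b) on (0.17, 0.43) = 0.43
  (A1 ∧ A4) ∨ (A1 ∨ A2) = max(a, b) on (0.17, 0.43) = 0.43
  ¬((A1 ∧ A4) ∨ (A1 ∨ A2)) = 1 − 0.43 = 0.57
  → value = 0.5700
Under Łukasiewicz:
  A1 ∧ A4 = max(0, a+b−1) on (0.17, 0.18) = 0.00
  A1 ∨ A2 = min(1, a+b) on (0.17, 0.43) = 0.60
  (A1 ∧ A4) ∨ (A1 ∨ A2) = min(1, a+b) on (0.00, 0.60) = 0.60
  ¬((A1 ∧ A4) ∨ (A1 ∨ A2)) = 1 − 0.60 = 0.40
  → value = 0.4000
|0.5700 − 0.4000| = 0.170

0.170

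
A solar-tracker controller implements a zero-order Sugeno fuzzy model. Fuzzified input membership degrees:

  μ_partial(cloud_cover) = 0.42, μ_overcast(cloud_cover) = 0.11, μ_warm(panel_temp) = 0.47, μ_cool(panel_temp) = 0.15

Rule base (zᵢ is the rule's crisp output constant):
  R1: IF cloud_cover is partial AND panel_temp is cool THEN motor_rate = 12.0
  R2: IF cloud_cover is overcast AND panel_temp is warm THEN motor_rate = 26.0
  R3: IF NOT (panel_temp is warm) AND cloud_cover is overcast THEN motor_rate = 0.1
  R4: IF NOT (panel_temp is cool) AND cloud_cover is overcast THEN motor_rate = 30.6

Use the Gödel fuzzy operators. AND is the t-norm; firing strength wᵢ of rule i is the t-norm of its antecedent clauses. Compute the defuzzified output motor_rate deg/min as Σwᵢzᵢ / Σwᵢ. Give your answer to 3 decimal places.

16.744

R1 (z=12.0): partial=0.42, cool=0.15; AND[min(a, b)] → w = 0.15
R2 (z=26.0): overcast=0.11, warm=0.47; AND[min(a, b)] → w = 0.11
R3 (z=0.1): ¬warm=1−0.47=0.53, overcast=0.11; AND[min(a, b)] → w = 0.11
R4 (z=30.6): ¬cool=1−0.15=0.85, overcast=0.11; AND[min(a, b)] → w = 0.11
Weighted average = (0.15·12.0 + 0.11·26.0 + 0.11·0.1 + 0.11·30.6) / (0.15 + 0.11 + 0.11 + 0.11)
  = 8.0370 / 0.4800 = 16.744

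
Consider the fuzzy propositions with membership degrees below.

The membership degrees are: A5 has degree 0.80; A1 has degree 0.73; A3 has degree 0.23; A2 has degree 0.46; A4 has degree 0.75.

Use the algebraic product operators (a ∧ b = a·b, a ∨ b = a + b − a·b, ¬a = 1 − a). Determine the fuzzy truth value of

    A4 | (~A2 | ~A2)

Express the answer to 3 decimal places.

0.947

~A2 = 1 − 0.4600 = 0.5400
~A2 = 1 − 0.4600 = 0.5400
~A2 | ~A2 = a + b − a·b on (0.5400, 0.5400) = 0.7884
A4 | (~A2 | ~A2) = a + b − a·b on (0.7500, 0.7884) = 0.9471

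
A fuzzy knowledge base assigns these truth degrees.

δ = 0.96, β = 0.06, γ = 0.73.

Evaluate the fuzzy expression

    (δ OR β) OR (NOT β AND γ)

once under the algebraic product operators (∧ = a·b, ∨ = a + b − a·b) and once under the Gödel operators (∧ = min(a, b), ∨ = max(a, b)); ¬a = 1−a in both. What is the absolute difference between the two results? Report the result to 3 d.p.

0.028

Under algebraic product:
  δ OR β = a + b − a·b on (0.9600, 0.0600) = 0.9624
  NOT β = 1 − 0.0600 = 0.9400
  NOT β AND γ = a·b on (0.9400, 0.7300) = 0.6862
  (δ OR β) OR (NOT β AND γ) = a + b − a·b on (0.9624, 0.6862) = 0.9882
  → value = 0.9882
Under Gödel:
  δ OR β = max(a, b) on (0.96, 0.06) = 0.96
  NOT β = 1 − 0.06 = 0.94
  NOT β AND γ = min(a, b) on (0.94, 0.73) = 0.73
  (δ OR β) OR (NOT β AND γ) = max(a, b) on (0.96, 0.73) = 0.96
  → value = 0.9600
|0.9882 − 0.9600| = 0.028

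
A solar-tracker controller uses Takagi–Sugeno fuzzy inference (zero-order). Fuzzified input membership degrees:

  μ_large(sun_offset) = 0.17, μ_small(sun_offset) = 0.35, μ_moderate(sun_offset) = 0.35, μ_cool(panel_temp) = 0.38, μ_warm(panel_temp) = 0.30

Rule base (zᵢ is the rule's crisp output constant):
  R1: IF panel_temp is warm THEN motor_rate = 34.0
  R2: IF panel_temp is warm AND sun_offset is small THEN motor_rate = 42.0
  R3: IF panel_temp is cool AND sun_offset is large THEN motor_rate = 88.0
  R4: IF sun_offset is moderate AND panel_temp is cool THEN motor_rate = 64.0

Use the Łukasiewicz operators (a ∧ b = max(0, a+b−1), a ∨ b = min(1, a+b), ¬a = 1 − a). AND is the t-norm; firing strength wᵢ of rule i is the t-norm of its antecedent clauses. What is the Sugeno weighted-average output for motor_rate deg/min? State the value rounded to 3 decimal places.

R1 (z=34.0): warm=0.30 → w = 0.30
R2 (z=42.0): warm=0.30, small=0.35; AND[max(0, a+b−1)] → w = 0.00
R3 (z=88.0): cool=0.38, large=0.17; AND[max(0, a+b−1)] → w = 0.00
R4 (z=64.0): moderate=0.35, cool=0.38; AND[max(0, a+b−1)] → w = 0.00
Weighted average = (0.30·34.0 + 0.00·42.0 + 0.00·88.0 + 0.00·64.0) / (0.30 + 0.00 + 0.00 + 0.00)
  = 10.2000 / 0.3000 = 34.000

34.000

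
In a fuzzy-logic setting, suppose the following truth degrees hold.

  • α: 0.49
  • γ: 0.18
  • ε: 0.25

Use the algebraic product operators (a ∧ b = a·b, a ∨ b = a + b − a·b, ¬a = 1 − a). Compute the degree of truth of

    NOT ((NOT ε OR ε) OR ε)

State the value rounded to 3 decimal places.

NOT ε = 1 − 0.2500 = 0.7500
NOT ε OR ε = a + b − a·b on (0.7500, 0.2500) = 0.8125
(NOT ε OR ε) OR ε = a + b − a·b on (0.8125, 0.2500) = 0.8594
NOT ((NOT ε OR ε) OR ε) = 1 − 0.8594 = 0.1406

0.141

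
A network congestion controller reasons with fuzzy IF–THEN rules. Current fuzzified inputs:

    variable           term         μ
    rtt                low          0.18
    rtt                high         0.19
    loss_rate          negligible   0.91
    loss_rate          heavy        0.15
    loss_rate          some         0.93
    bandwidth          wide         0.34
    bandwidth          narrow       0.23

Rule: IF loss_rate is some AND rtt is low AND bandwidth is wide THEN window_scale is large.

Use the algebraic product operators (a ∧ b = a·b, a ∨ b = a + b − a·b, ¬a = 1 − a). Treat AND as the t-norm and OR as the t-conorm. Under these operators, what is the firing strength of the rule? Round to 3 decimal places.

firing strength: some=0.93, low=0.18, wide=0.34; AND[a·b] → w = 0.0569

0.057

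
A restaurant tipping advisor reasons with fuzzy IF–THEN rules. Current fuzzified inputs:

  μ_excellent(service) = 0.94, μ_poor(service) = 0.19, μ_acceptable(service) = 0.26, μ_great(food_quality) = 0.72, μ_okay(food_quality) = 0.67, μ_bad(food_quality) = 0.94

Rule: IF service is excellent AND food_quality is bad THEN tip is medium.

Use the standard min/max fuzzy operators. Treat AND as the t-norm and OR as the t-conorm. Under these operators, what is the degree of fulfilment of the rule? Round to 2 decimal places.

firing strength: excellent=0.94, bad=0.94; AND[min(a, b)] → w = 0.94

0.94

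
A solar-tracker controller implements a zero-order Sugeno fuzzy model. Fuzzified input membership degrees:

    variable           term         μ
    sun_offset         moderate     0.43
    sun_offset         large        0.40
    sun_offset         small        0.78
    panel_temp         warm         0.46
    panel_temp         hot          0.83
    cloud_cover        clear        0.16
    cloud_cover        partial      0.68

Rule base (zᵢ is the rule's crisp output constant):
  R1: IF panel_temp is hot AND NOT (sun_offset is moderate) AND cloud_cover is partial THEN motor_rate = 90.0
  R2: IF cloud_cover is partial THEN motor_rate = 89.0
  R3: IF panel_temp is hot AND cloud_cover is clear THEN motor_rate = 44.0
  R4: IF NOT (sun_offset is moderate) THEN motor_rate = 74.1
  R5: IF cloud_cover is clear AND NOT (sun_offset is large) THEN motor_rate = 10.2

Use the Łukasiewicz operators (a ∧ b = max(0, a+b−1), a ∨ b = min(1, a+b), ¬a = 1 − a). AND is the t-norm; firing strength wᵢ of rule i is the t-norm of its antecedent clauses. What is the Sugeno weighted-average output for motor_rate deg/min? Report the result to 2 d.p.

R1 (z=90.0): hot=0.83, ¬moderate=1−0.43=0.57, partial=0.68; AND[max(0, a+b−1)] → w = 0.08
R2 (z=89.0): partial=0.68 → w = 0.68
R3 (z=44.0): hot=0.83, clear=0.16; AND[max(0, a+b−1)] → w = 0.00
R4 (z=74.1): ¬moderate=1−0.43=0.57 → w = 0.57
R5 (z=10.2): clear=0.16, ¬large=1−0.40=0.60; AND[max(0, a+b−1)] → w = 0.00
Weighted average = (0.08·90.0 + 0.68·89.0 + 0.00·44.0 + 0.57·74.1 + 0.00·10.2) / (0.08 + 0.68 + 0.00 + 0.57 + 0.00)
  = 109.9570 / 1.3300 = 82.67

82.67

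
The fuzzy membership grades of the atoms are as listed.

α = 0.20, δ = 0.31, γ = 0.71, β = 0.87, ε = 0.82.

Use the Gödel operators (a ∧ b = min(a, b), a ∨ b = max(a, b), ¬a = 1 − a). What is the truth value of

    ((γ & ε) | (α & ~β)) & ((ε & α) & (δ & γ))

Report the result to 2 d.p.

0.20

γ & ε = min(a, b) on (0.71, 0.82) = 0.71
~β = 1 − 0.87 = 0.13
α & ~β = min(a, b) on (0.20, 0.13) = 0.13
(γ & ε) | (α & ~β) = max(a, b) on (0.71, 0.13) = 0.71
ε & α = min(a, b) on (0.82, 0.20) = 0.20
δ & γ = min(a, b) on (0.31, 0.71) = 0.31
(ε & α) & (δ & γ) = min(a, b) on (0.20, 0.31) = 0.20
((γ & ε) | (α & ~β)) & ((ε & α) & (δ & γ)) = min(a, b) on (0.71, 0.20) = 0.20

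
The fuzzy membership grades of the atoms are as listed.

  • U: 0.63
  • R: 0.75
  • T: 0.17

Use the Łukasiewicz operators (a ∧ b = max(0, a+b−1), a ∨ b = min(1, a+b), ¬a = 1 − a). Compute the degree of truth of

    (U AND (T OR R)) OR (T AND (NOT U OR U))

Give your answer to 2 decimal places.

T OR R = min(1, a+b) on (0.17, 0.75) = 0.92
U AND (T OR R) = max(0, a+b−1) on (0.63, 0.92) = 0.55
NOT U = 1 − 0.63 = 0.37
NOT U OR U = min(1, a+b) on (0.37, 0.63) = 1.00
T AND (NOT U OR U) = max(0, a+b−1) on (0.17, 1.00) = 0.17
(U AND (T OR R)) OR (T AND (NOT U OR U)) = min(1, a+b) on (0.55, 0.17) = 0.72

0.72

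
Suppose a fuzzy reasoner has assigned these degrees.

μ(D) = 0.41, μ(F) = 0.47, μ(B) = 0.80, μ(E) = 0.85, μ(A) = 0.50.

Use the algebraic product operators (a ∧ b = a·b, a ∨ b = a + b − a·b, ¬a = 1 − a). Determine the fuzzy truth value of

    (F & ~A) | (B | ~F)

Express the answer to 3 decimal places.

0.928

~A = 1 − 0.5000 = 0.5000
F & ~A = a·b on (0.4700, 0.5000) = 0.2350
~F = 1 − 0.4700 = 0.5300
B | ~F = a + b − a·b on (0.8000, 0.5300) = 0.9060
(F & ~A) | (B | ~F) = a + b − a·b on (0.2350, 0.9060) = 0.9281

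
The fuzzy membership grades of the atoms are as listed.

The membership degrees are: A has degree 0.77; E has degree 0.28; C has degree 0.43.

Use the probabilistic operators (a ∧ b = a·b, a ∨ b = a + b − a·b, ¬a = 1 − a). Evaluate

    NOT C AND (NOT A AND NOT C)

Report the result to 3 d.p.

0.075

NOT C = 1 − 0.4300 = 0.5700
NOT A = 1 − 0.7700 = 0.2300
NOT C = 1 − 0.4300 = 0.5700
NOT A AND NOT C = a·b on (0.2300, 0.5700) = 0.1311
NOT C AND (NOT A AND NOT C) = a·b on (0.5700, 0.1311) = 0.0747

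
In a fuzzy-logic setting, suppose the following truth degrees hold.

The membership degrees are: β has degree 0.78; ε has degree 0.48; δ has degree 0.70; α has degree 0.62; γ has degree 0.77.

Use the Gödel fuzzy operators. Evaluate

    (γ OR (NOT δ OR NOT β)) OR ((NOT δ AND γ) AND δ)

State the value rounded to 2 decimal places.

NOT δ = 1 − 0.70 = 0.30
NOT β = 1 − 0.78 = 0.22
NOT δ OR NOT β = max(a, b) on (0.30, 0.22) = 0.30
γ OR (NOT δ OR NOT β) = max(a, b) on (0.77, 0.30) = 0.77
NOT δ = 1 − 0.70 = 0.30
NOT δ AND γ = min(a, b) on (0.30, 0.77) = 0.30
(NOT δ AND γ) AND δ = min(a, b) on (0.30, 0.70) = 0.30
(γ OR (NOT δ OR NOT β)) OR ((NOT δ AND γ) AND δ) = max(a, b) on (0.77, 0.30) = 0.77

0.77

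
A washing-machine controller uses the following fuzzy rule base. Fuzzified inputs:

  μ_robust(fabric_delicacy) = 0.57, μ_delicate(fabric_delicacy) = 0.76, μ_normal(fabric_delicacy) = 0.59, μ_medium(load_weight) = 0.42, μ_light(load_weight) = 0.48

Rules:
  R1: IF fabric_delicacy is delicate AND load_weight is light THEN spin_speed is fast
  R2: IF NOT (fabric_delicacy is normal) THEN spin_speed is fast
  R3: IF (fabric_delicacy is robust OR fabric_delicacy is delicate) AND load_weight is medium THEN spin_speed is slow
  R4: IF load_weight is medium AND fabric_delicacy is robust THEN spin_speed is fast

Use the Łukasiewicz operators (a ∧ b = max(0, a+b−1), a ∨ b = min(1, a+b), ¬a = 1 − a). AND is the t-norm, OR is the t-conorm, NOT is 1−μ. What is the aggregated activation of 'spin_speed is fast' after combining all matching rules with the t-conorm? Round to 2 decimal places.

R1: delicate=0.76, light=0.48; AND[max(0, a+b−1)] → w = 0.24
R2: ¬normal=1−0.59=0.41 → w = 0.41
R3: (robust=0.57 OR delicate=0.76) = 1.00; AND[max(0, a+b−1)] with medium=0.42 → w = 0.42
R4: medium=0.42, robust=0.57; AND[max(0, a+b−1)] → w = 0.00
Rules with consequent 'fast': {R1, R2, R4} → strengths 0.24, 0.41, 0.00
Aggregate via t-conorm [min(1, a+b)]: 0.65

0.65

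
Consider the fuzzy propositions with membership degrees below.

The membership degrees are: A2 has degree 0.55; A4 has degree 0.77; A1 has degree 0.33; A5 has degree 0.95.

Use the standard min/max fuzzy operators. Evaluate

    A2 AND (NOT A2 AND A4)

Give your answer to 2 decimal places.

0.45

NOT A2 = 1 − 0.55 = 0.45
NOT A2 AND A4 = min(a, b) on (0.45, 0.77) = 0.45
A2 AND (NOT A2 AND A4) = min(a, b) on (0.55, 0.45) = 0.45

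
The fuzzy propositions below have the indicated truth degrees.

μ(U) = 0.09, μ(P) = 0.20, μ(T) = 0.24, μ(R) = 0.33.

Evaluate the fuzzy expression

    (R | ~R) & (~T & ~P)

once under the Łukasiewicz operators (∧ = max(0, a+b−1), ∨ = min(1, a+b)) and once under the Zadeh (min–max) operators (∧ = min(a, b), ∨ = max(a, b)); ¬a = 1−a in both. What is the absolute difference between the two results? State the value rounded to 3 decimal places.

Under Łukasiewicz:
  ~R = 1 − 0.33 = 0.67
  R | ~R = min(1, a+b) on (0.33, 0.67) = 1.00
  ~T = 1 − 0.24 = 0.76
  ~P = 1 − 0.20 = 0.80
  ~T & ~P = max(0, a+b−1) on (0.76, 0.80) = 0.56
  (R | ~R) & (~T & ~P) = max(0, a+b−1) on (1.00, 0.56) = 0.56
  → value = 0.5600
Under Zadeh (min–max):
  ~R = 1 − 0.33 = 0.67
  R | ~R = max(a, b) on (0.33, 0.67) = 0.67
  ~T = 1 − 0.24 = 0.76
  ~P = 1 − 0.20 = 0.80
  ~T & ~P = min(a, b) on (0.76, 0.80) = 0.76
  (R | ~R) & (~T & ~P) = min(a, b) on (0.67, 0.76) = 0.67
  → value = 0.6700
|0.5600 − 0.6700| = 0.110

0.110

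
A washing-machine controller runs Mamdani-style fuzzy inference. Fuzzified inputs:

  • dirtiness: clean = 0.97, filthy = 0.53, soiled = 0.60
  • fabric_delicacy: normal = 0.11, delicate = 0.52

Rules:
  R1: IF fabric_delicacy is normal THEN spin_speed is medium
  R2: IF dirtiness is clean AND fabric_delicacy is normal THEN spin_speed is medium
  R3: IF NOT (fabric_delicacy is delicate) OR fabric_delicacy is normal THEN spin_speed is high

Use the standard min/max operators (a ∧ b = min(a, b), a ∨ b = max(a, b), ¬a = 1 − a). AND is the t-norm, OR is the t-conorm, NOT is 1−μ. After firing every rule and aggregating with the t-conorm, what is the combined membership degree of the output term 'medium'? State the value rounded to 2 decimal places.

0.11

R1: normal=0.11 → w = 0.11
R2: clean=0.97, normal=0.11; AND[min(a, b)] → w = 0.11
R3: ¬delicate=1−0.52=0.48, normal=0.11; OR[max(a, b)] → w = 0.48
Rules with consequent 'medium': {R1, R2} → strengths 0.11, 0.11
Aggregate via t-conorm [max(a, b)]: 0.11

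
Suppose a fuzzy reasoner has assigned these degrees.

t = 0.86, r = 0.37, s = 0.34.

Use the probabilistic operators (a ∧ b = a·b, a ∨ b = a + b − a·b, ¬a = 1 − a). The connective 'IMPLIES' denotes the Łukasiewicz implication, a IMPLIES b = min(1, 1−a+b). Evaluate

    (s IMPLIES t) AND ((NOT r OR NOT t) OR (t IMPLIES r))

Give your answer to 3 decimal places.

0.844

s IMPLIES t  [Łukasiewicz: min(1, 1−a+b)] with a=0.3400, b=0.8600 → 1.0000
NOT r = 1 − 0.3700 = 0.6300
NOT t = 1 − 0.8600 = 0.1400
NOT r OR NOT t = a + b − a·b on (0.6300, 0.1400) = 0.6818
t IMPLIES r  [Łukasiewicz: min(1, 1−a+b)] with a=0.8600, b=0.3700 → 0.5100
(NOT r OR NOT t) OR (t IMPLIES r) = a + b − a·b on (0.6818, 0.5100) = 0.8441
(s IMPLIES t) AND ((NOT r OR NOT t) OR (t IMPLIES r)) = a·b on (1.0000, 0.8441) = 0.8441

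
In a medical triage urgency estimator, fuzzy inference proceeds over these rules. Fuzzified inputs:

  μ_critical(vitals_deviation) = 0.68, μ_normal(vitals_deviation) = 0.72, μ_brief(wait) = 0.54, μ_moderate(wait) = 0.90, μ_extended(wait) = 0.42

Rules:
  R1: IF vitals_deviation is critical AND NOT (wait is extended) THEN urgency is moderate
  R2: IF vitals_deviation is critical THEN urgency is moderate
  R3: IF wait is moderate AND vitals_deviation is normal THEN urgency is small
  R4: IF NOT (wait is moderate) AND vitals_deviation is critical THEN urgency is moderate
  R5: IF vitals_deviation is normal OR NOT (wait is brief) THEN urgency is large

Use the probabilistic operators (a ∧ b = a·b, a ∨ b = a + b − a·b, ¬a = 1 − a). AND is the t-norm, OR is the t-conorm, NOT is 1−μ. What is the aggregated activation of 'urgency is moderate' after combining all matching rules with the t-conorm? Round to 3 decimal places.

R1: critical=0.68, ¬extended=1−0.42=0.58; AND[a·b] → w = 0.3944
R2: critical=0.68 → w = 0.6800
R3: moderate=0.90, normal=0.72; AND[a·b] → w = 0.6480
R4: ¬moderate=1−0.90=0.10, critical=0.68; AND[a·b] → w = 0.0680
R5: normal=0.72, ¬brief=1−0.54=0.46; OR[a + b − a·b] → w = 0.8488
Rules with consequent 'moderate': {R1, R2, R4} → strengths 0.3944, 0.6800, 0.0680
Aggregate via t-conorm [a + b − a·b]: 0.8194

0.819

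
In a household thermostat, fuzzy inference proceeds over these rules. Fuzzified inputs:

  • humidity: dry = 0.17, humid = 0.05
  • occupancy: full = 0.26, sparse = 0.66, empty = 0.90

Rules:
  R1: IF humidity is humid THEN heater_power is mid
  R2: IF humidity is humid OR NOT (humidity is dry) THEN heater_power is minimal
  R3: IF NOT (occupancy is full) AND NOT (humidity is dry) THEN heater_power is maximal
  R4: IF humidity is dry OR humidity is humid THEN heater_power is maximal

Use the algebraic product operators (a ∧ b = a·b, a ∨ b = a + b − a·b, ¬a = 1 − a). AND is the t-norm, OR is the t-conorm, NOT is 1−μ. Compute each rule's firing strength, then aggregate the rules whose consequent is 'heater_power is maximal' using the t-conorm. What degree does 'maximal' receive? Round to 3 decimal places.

R1: humid=0.05 → w = 0.0500
R2: humid=0.05, ¬dry=1−0.17=0.83; OR[a + b − a·b] → w = 0.8385
R3: ¬full=1−0.26=0.74, ¬dry=1−0.17=0.83; AND[a·b] → w = 0.6142
R4: dry=0.17, humid=0.05; OR[a + b − a·b] → w = 0.2115
Rules with consequent 'maximal': {R3, R4} → strengths 0.6142, 0.2115
Aggregate via t-conorm [a + b − a·b]: 0.6958

0.696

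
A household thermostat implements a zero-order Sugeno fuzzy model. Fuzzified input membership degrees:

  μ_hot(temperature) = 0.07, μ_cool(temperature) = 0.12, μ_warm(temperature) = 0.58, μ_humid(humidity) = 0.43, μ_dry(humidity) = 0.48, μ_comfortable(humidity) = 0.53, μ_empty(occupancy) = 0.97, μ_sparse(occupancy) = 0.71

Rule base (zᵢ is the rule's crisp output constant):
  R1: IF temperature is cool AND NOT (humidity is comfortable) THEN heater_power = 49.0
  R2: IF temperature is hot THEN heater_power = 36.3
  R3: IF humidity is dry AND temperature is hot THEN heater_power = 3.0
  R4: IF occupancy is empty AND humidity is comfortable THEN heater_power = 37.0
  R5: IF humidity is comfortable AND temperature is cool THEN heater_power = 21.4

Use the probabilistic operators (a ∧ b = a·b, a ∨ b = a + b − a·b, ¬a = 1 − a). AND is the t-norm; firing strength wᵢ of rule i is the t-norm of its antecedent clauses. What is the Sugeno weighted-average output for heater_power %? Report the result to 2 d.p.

R1 (z=49.0): cool=0.12, ¬comfortable=1−0.53=0.47; AND[a·b] → w = 0.0564
R2 (z=36.3): hot=0.07 → w = 0.0700
R3 (z=3.0): dry=0.48, hot=0.07; AND[a·b] → w = 0.0336
R4 (z=37.0): empty=0.97, comfortable=0.53; AND[a·b] → w = 0.5141
R5 (z=21.4): comfortable=0.53, cool=0.12; AND[a·b] → w = 0.0636
Weighted average = (0.0564·49.0 + 0.0700·36.3 + 0.0336·3.0 + 0.5141·37.0 + 0.0636·21.4) / (0.0564 + 0.0700 + 0.0336 + 0.5141 + 0.0636)
  = 25.7881 / 0.7377 = 34.96

34.96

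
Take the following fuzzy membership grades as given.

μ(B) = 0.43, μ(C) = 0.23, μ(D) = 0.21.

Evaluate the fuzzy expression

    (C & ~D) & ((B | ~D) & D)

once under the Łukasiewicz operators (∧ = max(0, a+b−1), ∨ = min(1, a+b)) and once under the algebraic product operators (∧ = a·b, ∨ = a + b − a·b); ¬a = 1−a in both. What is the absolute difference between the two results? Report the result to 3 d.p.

0.034

Under Łukasiewicz:
  ~D = 1 − 0.21 = 0.79
  C & ~D = max(0, a+b−1) on (0.23, 0.79) = 0.02
  ~D = 1 − 0.21 = 0.79
  B | ~D = min(1, a+b) on (0.43, 0.79) = 1.00
  (B | ~D) & D = max(0, a+b−1) on (1.00, 0.21) = 0.21
  (C & ~D) & ((B | ~D) & D) = max(0, a+b−1) on (0.02, 0.21) = 0.00
  → value = 0.0000
Under algebraic product:
  ~D = 1 − 0.2100 = 0.7900
  C & ~D = a·b on (0.2300, 0.7900) = 0.1817
  ~D = 1 − 0.2100 = 0.7900
  B | ~D = a + b − a·b on (0.4300, 0.7900) = 0.8803
  (B | ~D) & D = a·b on (0.8803, 0.2100) = 0.1849
  (C & ~D) & ((B | ~D) & D) = a·b on (0.1817, 0.1849) = 0.0336
  → value = 0.0336
|0.0000 − 0.0336| = 0.034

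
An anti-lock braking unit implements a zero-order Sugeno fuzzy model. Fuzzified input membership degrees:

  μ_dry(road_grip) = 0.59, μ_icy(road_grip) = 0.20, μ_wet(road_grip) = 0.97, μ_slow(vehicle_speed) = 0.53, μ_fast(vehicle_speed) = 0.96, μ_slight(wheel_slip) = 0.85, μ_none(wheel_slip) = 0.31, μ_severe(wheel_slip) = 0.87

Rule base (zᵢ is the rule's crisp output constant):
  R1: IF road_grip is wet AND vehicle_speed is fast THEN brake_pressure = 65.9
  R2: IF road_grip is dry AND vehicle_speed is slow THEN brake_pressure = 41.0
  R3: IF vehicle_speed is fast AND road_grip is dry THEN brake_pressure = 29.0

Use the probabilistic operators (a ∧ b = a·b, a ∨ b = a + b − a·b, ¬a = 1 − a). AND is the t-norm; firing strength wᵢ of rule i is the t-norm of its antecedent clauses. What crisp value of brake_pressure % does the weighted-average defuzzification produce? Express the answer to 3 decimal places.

50.054

R1 (z=65.9): wet=0.97, fast=0.96; AND[a·b] → w = 0.9312
R2 (z=41.0): dry=0.59, slow=0.53; AND[a·b] → w = 0.3127
R3 (z=29.0): fast=0.96, dry=0.59; AND[a·b] → w = 0.5664
Weighted average = (0.9312·65.9 + 0.3127·41.0 + 0.5664·29.0) / (0.9312 + 0.3127 + 0.5664)
  = 90.6124 / 1.8103 = 50.054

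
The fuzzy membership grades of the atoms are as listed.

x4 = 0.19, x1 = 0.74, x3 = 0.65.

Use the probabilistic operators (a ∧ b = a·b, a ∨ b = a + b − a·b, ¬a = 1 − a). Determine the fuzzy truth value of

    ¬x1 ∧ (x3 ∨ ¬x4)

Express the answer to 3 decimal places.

0.243

¬x1 = 1 − 0.7400 = 0.2600
¬x4 = 1 − 0.1900 = 0.8100
x3 ∨ ¬x4 = a + b − a·b on (0.6500, 0.8100) = 0.9335
¬x1 ∧ (x3 ∨ ¬x4) = a·b on (0.2600, 0.9335) = 0.2427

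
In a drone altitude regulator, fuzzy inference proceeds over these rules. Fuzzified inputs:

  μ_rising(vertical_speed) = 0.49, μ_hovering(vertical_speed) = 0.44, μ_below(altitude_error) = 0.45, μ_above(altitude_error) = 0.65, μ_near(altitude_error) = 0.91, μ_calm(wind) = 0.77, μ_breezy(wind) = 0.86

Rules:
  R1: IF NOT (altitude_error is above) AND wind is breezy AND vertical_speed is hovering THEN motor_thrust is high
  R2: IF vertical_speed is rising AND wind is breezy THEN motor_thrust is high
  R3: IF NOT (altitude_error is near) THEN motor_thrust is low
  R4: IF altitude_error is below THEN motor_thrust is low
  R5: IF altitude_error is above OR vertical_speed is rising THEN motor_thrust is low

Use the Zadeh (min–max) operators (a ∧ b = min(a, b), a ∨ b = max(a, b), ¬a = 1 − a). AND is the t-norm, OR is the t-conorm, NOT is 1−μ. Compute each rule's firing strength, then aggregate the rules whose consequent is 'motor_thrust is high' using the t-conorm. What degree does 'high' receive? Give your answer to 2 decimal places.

0.49

R1: ¬above=1−0.65=0.35, breezy=0.86, hovering=0.44; AND[min(a, b)] → w = 0.35
R2: rising=0.49, breezy=0.86; AND[min(a, b)] → w = 0.49
R3: ¬near=1−0.91=0.09 → w = 0.09
R4: below=0.45 → w = 0.45
R5: above=0.65, rising=0.49; OR[max(a, b)] → w = 0.65
Rules with consequent 'high': {R1, R2} → strengths 0.35, 0.49
Aggregate via t-conorm [max(a, b)]: 0.49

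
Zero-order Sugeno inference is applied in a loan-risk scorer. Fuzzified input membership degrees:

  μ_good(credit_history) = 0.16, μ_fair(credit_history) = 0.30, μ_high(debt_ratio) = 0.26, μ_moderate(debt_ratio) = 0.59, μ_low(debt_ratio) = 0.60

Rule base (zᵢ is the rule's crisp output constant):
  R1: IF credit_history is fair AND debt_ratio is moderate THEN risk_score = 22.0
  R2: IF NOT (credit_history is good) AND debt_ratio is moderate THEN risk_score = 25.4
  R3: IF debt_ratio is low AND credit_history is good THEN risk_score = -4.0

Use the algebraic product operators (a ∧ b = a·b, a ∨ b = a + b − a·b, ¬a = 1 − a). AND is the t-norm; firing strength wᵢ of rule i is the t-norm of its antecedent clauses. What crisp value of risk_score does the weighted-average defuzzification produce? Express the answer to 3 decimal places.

R1 (z=22.0): fair=0.30, moderate=0.59; AND[a·b] → w = 0.1770
R2 (z=25.4): ¬good=1−0.16=0.84, moderate=0.59; AND[a·b] → w = 0.4956
R3 (z=-4.0): low=0.60, good=0.16; AND[a·b] → w = 0.0960
Weighted average = (0.1770·22.0 + 0.4956·25.4 + 0.0960·-4.0) / (0.1770 + 0.4956 + 0.0960)
  = 16.0982 / 0.7686 = 20.945

20.945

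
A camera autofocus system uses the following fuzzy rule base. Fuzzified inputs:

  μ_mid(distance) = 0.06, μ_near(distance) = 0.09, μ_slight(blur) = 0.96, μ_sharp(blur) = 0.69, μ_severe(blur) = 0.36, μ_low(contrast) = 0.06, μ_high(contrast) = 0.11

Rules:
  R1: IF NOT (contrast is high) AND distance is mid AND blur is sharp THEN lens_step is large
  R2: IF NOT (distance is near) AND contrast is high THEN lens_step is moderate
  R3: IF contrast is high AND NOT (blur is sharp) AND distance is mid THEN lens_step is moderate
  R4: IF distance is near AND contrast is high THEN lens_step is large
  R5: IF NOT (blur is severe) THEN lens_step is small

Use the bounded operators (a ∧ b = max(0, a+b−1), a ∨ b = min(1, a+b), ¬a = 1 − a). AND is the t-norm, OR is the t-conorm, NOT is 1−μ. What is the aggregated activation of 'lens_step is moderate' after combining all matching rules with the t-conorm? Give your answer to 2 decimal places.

0.02

R1: ¬high=1−0.11=0.89, mid=0.06, sharp=0.69; AND[max(0, a+b−1)] → w = 0.00
R2: ¬near=1−0.09=0.91, high=0.11; AND[max(0, a+b−1)] → w = 0.02
R3: high=0.11, ¬sharp=1−0.69=0.31, mid=0.06; AND[max(0, a+b−1)] → w = 0.00
R4: near=0.09, high=0.11; AND[max(0, a+b−1)] → w = 0.00
R5: ¬severe=1−0.36=0.64 → w = 0.64
Rules with consequent 'moderate': {R2, R3} → strengths 0.02, 0.00
Aggregate via t-conorm [min(1, a+b)]: 0.02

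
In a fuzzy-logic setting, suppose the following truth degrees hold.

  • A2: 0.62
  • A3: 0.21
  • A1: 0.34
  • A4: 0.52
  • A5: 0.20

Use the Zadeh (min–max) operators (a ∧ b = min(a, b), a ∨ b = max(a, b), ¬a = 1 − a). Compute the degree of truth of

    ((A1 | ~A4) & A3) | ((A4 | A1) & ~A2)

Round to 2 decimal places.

0.38

~A4 = 1 − 0.52 = 0.48
A1 | ~A4 = max(a, b) on (0.34, 0.48) = 0.48
(A1 | ~A4) & A3 = min(a, b) on (0.48, 0.21) = 0.21
A4 | A1 = max(a, b) on (0.52, 0.34) = 0.52
~A2 = 1 − 0.62 = 0.38
(A4 | A1) & ~A2 = min(a, b) on (0.52, 0.38) = 0.38
((A1 | ~A4) & A3) | ((A4 | A1) & ~A2) = max(a, b) on (0.21, 0.38) = 0.38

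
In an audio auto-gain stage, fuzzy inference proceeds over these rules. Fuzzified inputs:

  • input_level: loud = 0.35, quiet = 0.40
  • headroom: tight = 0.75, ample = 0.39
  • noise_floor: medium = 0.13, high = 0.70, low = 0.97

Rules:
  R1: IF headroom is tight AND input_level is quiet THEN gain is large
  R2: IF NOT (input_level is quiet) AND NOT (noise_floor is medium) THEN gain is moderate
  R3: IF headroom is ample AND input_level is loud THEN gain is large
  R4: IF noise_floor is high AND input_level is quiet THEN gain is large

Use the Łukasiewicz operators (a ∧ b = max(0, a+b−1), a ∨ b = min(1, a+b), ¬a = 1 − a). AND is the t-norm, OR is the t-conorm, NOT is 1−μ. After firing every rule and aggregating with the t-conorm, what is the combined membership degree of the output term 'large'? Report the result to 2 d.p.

0.25

R1: tight=0.75, quiet=0.40; AND[max(0, a+b−1)] → w = 0.15
R2: ¬quiet=1−0.40=0.60, ¬medium=1−0.13=0.87; AND[max(0, a+b−1)] → w = 0.47
R3: ample=0.39, loud=0.35; AND[max(0, a+b−1)] → w = 0.00
R4: high=0.70, quiet=0.40; AND[max(0, a+b−1)] → w = 0.10
Rules with consequent 'large': {R1, R3, R4} → strengths 0.15, 0.00, 0.10
Aggregate via t-conorm [min(1, a+b)]: 0.25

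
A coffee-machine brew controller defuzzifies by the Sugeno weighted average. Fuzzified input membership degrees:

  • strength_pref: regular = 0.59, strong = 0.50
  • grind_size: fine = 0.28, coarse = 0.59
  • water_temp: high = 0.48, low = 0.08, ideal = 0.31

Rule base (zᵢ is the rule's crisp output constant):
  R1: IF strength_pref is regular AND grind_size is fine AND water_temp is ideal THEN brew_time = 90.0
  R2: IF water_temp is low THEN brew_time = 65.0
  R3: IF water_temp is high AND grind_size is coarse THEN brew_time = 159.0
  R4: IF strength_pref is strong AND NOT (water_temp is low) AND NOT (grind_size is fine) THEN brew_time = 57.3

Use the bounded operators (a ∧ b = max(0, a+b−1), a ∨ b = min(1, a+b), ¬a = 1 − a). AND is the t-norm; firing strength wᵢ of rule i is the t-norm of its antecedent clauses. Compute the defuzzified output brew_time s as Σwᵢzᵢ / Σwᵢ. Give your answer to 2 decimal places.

R1 (z=90.0): regular=0.59, fine=0.28, ideal=0.31; AND[max(0, a+b−1)] → w = 0.00
R2 (z=65.0): low=0.08 → w = 0.08
R3 (z=159.0): high=0.48, coarse=0.59; AND[max(0, a+b−1)] → w = 0.07
R4 (z=57.3): strong=0.50, ¬low=1−0.08=0.92, ¬fine=1−0.28=0.72; AND[max(0, a+b−1)] → w = 0.14
Weighted average = (0.00·90.0 + 0.08·65.0 + 0.07·159.0 + 0.14·57.3) / (0.00 + 0.08 + 0.07 + 0.14)
  = 24.3520 / 0.2900 = 83.97

83.97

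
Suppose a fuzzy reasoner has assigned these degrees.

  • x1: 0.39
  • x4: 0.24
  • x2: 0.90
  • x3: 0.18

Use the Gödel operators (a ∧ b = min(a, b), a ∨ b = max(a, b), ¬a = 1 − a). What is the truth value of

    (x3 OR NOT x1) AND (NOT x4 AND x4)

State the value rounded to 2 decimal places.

0.24

NOT x1 = 1 − 0.39 = 0.61
x3 OR NOT x1 = max(a, b) on (0.18, 0.61) = 0.61
NOT x4 = 1 − 0.24 = 0.76
NOT x4 AND x4 = min(a, b) on (0.76, 0.24) = 0.24
(x3 OR NOT x1) AND (NOT x4 AND x4) = min(a, b) on (0.61, 0.24) = 0.24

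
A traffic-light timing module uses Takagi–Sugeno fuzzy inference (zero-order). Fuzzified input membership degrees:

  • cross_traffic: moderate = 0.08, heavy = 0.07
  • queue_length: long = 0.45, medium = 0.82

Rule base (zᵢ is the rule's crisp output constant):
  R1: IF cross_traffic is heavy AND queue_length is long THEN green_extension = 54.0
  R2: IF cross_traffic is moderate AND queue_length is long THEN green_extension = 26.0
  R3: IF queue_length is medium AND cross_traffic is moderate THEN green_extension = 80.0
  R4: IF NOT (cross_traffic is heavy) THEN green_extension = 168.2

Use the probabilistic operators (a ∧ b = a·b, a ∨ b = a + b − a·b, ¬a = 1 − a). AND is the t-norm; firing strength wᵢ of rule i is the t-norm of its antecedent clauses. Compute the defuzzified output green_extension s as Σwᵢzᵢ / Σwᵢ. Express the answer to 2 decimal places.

154.56

R1 (z=54.0): heavy=0.07, long=0.45; AND[a·b] → w = 0.0315
R2 (z=26.0): moderate=0.08, long=0.45; AND[a·b] → w = 0.0360
R3 (z=80.0): medium=0.82, moderate=0.08; AND[a·b] → w = 0.0656
R4 (z=168.2): ¬heavy=1−0.07=0.93 → w = 0.9300
Weighted average = (0.0315·54.0 + 0.0360·26.0 + 0.0656·80.0 + 0.9300·168.2) / (0.0315 + 0.0360 + 0.0656 + 0.9300)
  = 164.3110 / 1.0631 = 154.56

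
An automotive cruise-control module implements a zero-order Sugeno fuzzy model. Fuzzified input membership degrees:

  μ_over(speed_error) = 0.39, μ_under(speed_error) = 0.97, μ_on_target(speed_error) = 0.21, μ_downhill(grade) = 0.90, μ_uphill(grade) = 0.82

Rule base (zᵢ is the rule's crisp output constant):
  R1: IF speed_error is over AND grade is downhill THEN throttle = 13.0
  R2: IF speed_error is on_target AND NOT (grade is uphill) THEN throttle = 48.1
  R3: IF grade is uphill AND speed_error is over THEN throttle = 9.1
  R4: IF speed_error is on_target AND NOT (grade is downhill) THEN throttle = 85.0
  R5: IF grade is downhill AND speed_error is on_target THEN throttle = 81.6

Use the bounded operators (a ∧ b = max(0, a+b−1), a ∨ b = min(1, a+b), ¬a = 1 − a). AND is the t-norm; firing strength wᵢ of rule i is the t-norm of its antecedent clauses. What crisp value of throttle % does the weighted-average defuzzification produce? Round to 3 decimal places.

24.028

R1 (z=13.0): over=0.39, downhill=0.90; AND[max(0, a+b−1)] → w = 0.29
R2 (z=48.1): on_target=0.21, ¬uphill=1−0.82=0.18; AND[max(0, a+b−1)] → w = 0.00
R3 (z=9.1): uphill=0.82, over=0.39; AND[max(0, a+b−1)] → w = 0.21
R4 (z=85.0): on_target=0.21, ¬downhill=1−0.90=0.10; AND[max(0, a+b−1)] → w = 0.00
R5 (z=81.6): downhill=0.90, on_target=0.21; AND[max(0, a+b−1)] → w = 0.11
Weighted average = (0.29·13.0 + 0.00·48.1 + 0.21·9.1 + 0.00·85.0 + 0.11·81.6) / (0.29 + 0.00 + 0.21 + 0.00 + 0.11)
  = 14.6570 / 0.6100 = 24.028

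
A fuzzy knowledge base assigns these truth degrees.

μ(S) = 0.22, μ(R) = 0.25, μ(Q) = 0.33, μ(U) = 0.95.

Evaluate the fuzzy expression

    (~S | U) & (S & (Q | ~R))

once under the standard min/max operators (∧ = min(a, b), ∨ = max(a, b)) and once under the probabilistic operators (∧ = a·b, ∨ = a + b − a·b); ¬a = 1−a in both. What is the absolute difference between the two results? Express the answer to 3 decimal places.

Under standard min/max:
  ~S = 1 − 0.22 = 0.78
  ~S | U = max(a, b) on (0.78, 0.95) = 0.95
  ~R = 1 − 0.25 = 0.75
  Q | ~R = max(a, b) on (0.33, 0.75) = 0.75
  S & (Q | ~R) = min(a, b) on (0.22, 0.75) = 0.22
  (~S | U) & (S & (Q | ~R)) = min(a, b) on (0.95, 0.22) = 0.22
  → value = 0.2200
Under probabilistic:
  ~S = 1 − 0.2200 = 0.7800
  ~S | U = a + b − a·b on (0.7800, 0.9500) = 0.9890
  ~R = 1 − 0.2500 = 0.7500
  Q | ~R = a + b − a·b on (0.3300, 0.7500) = 0.8325
  S & (Q | ~R) = a·b on (0.2200, 0.8325) = 0.1832
  (~S | U) & (S & (Q | ~R)) = a·b on (0.9890, 0.1832) = 0.1811
  → value = 0.1811
|0.2200 − 0.1811| = 0.039

0.039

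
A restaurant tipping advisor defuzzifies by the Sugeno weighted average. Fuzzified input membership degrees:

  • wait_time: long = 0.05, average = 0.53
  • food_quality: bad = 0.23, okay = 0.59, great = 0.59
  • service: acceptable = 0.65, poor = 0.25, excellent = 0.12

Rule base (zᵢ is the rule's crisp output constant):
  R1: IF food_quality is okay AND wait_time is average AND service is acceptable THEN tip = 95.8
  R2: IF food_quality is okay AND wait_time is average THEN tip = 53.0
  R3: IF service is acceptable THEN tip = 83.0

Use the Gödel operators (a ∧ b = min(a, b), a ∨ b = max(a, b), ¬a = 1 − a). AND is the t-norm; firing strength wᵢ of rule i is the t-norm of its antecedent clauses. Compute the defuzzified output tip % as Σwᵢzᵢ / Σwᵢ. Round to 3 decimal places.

77.669

R1 (z=95.8): okay=0.59, average=0.53, acceptable=0.65; AND[min(a, b)] → w = 0.53
R2 (z=53.0): okay=0.59, average=0.53; AND[min(a, b)] → w = 0.53
R3 (z=83.0): acceptable=0.65 → w = 0.65
Weighted average = (0.53·95.8 + 0.53·53.0 + 0.65·83.0) / (0.53 + 0.53 + 0.65)
  = 132.8140 / 1.7100 = 77.669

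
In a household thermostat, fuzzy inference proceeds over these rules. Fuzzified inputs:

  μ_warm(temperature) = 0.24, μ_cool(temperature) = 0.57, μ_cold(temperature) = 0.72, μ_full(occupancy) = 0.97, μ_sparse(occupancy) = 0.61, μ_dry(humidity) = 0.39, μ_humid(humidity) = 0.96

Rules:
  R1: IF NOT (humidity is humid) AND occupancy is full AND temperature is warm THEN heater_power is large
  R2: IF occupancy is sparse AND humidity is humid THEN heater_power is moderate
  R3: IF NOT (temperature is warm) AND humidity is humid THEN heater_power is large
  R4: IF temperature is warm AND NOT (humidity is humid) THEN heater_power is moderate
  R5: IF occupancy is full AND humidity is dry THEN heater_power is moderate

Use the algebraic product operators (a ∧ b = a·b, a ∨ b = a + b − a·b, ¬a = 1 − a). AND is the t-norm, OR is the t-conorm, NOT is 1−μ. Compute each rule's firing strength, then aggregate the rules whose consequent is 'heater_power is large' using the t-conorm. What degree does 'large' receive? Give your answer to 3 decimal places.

0.732

R1: ¬humid=1−0.96=0.04, full=0.97, warm=0.24; AND[a·b] → w = 0.0093
R2: sparse=0.61, humid=0.96; AND[a·b] → w = 0.5856
R3: ¬warm=1−0.24=0.76, humid=0.96; AND[a·b] → w = 0.7296
R4: warm=0.24, ¬humid=1−0.96=0.04; AND[a·b] → w = 0.0096
R5: full=0.97, dry=0.39; AND[a·b] → w = 0.3783
Rules with consequent 'large': {R1, R3} → strengths 0.0093, 0.7296
Aggregate via t-conorm [a + b − a·b]: 0.7321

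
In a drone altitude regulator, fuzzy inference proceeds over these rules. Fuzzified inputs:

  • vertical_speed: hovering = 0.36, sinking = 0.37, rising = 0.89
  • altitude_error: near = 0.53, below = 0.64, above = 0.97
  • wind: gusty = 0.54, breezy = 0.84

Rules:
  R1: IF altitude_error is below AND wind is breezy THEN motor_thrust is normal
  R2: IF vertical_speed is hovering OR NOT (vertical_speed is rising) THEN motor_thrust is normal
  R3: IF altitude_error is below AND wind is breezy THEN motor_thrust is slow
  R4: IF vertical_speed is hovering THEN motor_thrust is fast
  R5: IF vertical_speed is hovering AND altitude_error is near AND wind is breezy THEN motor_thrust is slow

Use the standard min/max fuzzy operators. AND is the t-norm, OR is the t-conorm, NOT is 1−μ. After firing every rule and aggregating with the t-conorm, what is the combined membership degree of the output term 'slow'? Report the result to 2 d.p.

R1: below=0.64, breezy=0.84; AND[min(a, b)] → w = 0.64
R2: hovering=0.36, ¬rising=1−0.89=0.11; OR[max(a, b)] → w = 0.36
R3: below=0.64, breezy=0.84; AND[min(a, b)] → w = 0.64
R4: hovering=0.36 → w = 0.36
R5: hovering=0.36, near=0.53, breezy=0.84; AND[min(a, b)] → w = 0.36
Rules with consequent 'slow': {R3, R5} → strengths 0.64, 0.36
Aggregate via t-conorm [max(a, b)]: 0.64

0.64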